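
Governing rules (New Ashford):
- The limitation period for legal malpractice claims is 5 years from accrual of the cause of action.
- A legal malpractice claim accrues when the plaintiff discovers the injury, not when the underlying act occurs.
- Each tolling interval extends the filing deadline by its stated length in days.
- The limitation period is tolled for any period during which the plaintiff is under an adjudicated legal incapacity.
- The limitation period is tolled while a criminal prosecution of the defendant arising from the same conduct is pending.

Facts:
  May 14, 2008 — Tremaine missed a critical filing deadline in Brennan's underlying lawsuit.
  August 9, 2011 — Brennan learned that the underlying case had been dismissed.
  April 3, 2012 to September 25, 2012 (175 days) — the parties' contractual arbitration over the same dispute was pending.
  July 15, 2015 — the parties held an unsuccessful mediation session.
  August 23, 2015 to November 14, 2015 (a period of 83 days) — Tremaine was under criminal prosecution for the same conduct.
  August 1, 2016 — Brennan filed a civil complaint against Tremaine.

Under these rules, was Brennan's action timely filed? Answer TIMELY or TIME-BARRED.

TIMELY

Accrual is tied to discovery, so the period began on August 9, 2011 rather than on May 14, 2008 when the act occurred.
Adding the 5 years base period to August 9, 2011 gives a deadline of August 9, 2016, before any tolling.
Because the pending criminal prosecution ran from August 23, 2015 to November 14, 2015, the deadline is extended by 83 days to October 31, 2016.
Although a pending arbitration ran from April 3, 2012 to September 25, 2012, the stated rules do not make that a tolling event, so it is disregarded.
Nothing else in the chronology tolls or restarts the period.
The August 1, 2016 filing precedes the October 31, 2016 deadline; the claim is timely.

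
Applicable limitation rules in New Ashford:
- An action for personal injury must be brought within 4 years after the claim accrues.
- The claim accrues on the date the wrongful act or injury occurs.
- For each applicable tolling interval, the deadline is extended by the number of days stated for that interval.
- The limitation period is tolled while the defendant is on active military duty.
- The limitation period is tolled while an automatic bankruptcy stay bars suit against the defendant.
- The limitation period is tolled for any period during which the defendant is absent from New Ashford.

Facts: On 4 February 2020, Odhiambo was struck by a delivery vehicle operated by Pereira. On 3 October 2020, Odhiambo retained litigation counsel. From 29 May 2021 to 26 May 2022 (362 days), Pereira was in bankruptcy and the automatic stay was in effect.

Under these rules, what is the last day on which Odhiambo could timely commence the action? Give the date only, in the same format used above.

31 January 2025

The limitation period began to run on 4 February 2020.
4 years from 4 February 2020 is 4 February 2024.
Because the automatic bankruptcy stay ran from 29 May 2021 to 26 May 2022, the deadline is extended by 362 days to 31 January 2025.
Nothing else in the chronology tolls or restarts the period.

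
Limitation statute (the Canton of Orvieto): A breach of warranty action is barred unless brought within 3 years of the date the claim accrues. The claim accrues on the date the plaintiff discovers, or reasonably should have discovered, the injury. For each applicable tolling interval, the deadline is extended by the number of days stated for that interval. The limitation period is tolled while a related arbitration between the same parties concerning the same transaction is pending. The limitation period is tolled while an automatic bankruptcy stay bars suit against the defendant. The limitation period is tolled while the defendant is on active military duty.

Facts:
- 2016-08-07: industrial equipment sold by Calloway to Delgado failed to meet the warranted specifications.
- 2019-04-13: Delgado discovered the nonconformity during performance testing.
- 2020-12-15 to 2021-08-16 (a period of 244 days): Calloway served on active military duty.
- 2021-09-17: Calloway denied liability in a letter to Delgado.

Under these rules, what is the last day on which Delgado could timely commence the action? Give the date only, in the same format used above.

2022-12-13

Accrual is tied to discovery, so the period began on 2019-04-13 rather than on 2016-08-07 when the act occurred.
3 years from 2019-04-13 is 2022-04-13.
The period was tolled for 244 days by the defendant's active military service (2020-12-15 to 2021-08-16), pushing the deadline to 2022-12-13.
The other events in the timeline have no effect on the limitation period under the stated rules.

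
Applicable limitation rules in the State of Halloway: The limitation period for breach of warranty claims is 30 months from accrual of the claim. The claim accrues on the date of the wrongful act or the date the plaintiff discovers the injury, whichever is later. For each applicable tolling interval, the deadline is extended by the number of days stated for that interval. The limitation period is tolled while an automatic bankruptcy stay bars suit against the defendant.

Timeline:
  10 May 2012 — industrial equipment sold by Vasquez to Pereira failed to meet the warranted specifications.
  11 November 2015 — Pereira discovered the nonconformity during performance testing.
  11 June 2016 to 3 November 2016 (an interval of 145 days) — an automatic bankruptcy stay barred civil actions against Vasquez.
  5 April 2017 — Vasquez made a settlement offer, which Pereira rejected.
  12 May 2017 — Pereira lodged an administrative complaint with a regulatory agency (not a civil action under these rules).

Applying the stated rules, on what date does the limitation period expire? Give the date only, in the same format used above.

3 October 2018

Taking the later of the act (10 May 2012) and discovery (11 November 2015), the claim accrued on 11 November 2015.
Adding the 30 months base period to 11 November 2015 gives a deadline of 11 May 2018, before any tolling.
The period was tolled for 145 days by the automatic bankruptcy stay (11 June 2016 to 3 November 2016), pushing the deadline to 3 October 2018.
None of the other events listed affects the running of the period under the stated rules.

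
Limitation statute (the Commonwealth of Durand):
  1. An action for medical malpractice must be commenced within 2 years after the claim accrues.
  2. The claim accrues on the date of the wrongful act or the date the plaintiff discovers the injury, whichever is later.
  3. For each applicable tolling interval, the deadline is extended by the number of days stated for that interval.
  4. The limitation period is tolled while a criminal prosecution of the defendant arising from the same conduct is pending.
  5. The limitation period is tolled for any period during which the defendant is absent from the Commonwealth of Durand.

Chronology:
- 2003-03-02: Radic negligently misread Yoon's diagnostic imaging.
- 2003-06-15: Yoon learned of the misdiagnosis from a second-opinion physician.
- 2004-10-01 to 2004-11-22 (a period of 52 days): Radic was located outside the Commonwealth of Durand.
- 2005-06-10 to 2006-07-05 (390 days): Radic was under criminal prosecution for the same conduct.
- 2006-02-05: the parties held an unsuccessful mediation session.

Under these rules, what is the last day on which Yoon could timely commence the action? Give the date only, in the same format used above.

2006-08-31

Taking the later of the act (2003-03-02) and discovery (2003-06-15), the claim accrued on 2003-06-15.
The untolled deadline — 2 years after 2003-06-15 — is 2005-06-15.
Because the defendant's absence from the jurisdiction ran from 2004-10-01 to 2004-11-22, the deadline is extended by 52 days to 2005-08-06.
Because the pending criminal prosecution ran from 2005-06-10 to 2006-07-05, the deadline is extended by 390 days to 2006-08-31.
None of the other events listed affects the running of the period under the stated rules.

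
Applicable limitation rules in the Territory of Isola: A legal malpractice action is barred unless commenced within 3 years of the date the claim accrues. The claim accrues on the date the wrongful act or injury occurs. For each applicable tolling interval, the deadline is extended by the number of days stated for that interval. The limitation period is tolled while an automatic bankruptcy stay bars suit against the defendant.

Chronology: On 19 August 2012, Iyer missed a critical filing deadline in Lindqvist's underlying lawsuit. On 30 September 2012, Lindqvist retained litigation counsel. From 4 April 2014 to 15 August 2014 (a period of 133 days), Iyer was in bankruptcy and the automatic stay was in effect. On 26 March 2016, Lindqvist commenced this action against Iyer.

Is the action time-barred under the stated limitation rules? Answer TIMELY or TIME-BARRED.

The claim accrued on 19 August 2012, when the wrongful act occurred.
Adding the 3 years base period to 19 August 2012 gives a deadline of 19 August 2015, before any tolling.
The period was tolled for 133 days by the automatic bankruptcy stay (4 April 2014 to 15 August 2014), pushing the deadline to 30 December 2015.
None of the other events listed affects the running of the period under the stated rules.
Filing on 26 March 2016 missed the 30 December 2015 deadline — the action is time-barred.

TIME-BARRED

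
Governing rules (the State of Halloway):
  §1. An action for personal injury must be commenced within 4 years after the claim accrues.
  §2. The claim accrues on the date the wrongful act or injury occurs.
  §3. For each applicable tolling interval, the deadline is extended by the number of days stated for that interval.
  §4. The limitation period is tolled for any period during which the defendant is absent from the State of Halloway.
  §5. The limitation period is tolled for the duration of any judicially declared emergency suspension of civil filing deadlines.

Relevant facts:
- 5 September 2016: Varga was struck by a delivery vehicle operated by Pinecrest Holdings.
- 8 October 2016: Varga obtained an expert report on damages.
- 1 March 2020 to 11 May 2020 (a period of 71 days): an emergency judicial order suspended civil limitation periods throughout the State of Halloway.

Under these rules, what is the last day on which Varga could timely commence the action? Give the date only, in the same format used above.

15 November 2020

The limitation period began to run on 5 September 2016.
Adding the 4 years base period to 5 September 2016 gives a deadline of 5 September 2020, before any tolling.
The period was tolled for 71 days by the emergency suspension of filing deadlines (1 March 2020 to 11 May 2020), pushing the deadline to 15 November 2020.
The other events in the timeline have no effect on the limitation period under the stated rules.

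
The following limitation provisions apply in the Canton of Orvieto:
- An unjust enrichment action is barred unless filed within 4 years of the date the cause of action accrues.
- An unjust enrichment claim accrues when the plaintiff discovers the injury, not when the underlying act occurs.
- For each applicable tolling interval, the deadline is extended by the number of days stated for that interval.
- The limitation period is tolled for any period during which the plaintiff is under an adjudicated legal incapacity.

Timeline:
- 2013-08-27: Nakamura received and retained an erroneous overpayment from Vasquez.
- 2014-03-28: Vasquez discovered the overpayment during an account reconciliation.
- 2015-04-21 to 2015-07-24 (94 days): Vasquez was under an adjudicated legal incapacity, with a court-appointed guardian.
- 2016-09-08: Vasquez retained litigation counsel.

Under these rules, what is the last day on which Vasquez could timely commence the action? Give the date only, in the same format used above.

The claim did not accrue until Vasquez discovered the injury on 2014-03-28; the 2013-08-27 act date does not start the clock under the stated rule.
4 years from 2014-03-28 is 2018-03-28.
The period was tolled for 94 days by the plaintiff's legal incapacity (2015-04-21 to 2015-07-24), pushing the deadline to 2018-06-30.
The other events in the timeline have no effect on the limitation period under the stated rules.

2018-06-30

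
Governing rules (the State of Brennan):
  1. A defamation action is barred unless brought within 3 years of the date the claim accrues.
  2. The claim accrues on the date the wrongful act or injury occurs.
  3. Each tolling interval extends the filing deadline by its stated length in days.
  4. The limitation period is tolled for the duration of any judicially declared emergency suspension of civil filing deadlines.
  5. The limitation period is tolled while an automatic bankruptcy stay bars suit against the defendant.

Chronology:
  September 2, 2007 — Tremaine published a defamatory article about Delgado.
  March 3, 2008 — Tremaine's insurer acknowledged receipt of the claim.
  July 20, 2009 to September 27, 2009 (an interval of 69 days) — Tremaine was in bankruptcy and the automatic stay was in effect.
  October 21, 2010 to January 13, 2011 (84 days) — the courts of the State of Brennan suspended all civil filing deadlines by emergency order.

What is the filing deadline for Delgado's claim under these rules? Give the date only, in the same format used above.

The limitation period began to run on September 2, 2007.
The untolled deadline — 3 years after September 2, 2007 — is September 2, 2010.
The automatic bankruptcy stay from July 20, 2009 to September 27, 2009 tolled the period for 69 days, extending the deadline to November 10, 2010.
The emergency suspension of filing deadlines from October 21, 2010 to January 13, 2011 tolled the period for 84 days, extending the deadline to February 2, 2011.
The other events in the timeline have no effect on the limitation period under the stated rules.

February 2, 2011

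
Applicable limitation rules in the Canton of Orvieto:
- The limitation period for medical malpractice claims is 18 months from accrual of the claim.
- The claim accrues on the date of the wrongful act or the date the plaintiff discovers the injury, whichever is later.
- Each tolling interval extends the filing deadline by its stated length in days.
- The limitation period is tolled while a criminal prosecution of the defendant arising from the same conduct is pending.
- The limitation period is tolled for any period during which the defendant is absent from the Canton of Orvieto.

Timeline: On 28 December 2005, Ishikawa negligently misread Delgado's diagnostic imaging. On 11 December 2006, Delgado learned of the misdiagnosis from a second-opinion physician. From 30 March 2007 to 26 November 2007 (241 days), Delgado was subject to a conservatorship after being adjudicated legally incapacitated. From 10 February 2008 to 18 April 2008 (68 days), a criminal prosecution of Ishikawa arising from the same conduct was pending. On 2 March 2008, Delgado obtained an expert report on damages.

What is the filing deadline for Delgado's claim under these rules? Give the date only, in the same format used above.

Because discovery on 11 December 2006 post-dates the 28 December 2005 act, accrual under the later-of rule falls on 11 December 2006.
The untolled deadline — 18 months after 11 December 2006 — is 11 June 2008.
Because the pending criminal prosecution ran from 10 February 2008 to 18 April 2008, the deadline is extended by 68 days to 18 August 2008.
No stated provision tolls the period for the plaintiff's incapacity, so the interval from 30 March 2007 to 26 November 2007 has no effect on the deadline.
The other events in the timeline have no effect on the limitation period under the stated rules.

18 August 2008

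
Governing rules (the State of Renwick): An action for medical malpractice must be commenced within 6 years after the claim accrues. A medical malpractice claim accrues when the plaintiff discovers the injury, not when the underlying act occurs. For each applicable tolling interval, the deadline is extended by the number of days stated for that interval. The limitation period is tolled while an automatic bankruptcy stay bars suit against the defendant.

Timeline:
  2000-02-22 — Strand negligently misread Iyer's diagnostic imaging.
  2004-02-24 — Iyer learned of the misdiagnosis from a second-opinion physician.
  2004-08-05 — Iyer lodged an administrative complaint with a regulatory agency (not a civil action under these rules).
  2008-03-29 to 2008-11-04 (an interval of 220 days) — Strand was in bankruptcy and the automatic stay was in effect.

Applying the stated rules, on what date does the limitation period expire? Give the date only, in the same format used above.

2010-10-02

Under the discovery rule, the claim accrued on 2004-02-24, when Iyer discovered the injury — not on the 2000-02-22 date of the underlying act.
6 years from 2004-02-24 is 2010-02-24.
Because the automatic bankruptcy stay ran from 2008-03-29 to 2008-11-04, the deadline is extended by 220 days to 2010-10-02.
Nothing else in the chronology tolls or restarts the period.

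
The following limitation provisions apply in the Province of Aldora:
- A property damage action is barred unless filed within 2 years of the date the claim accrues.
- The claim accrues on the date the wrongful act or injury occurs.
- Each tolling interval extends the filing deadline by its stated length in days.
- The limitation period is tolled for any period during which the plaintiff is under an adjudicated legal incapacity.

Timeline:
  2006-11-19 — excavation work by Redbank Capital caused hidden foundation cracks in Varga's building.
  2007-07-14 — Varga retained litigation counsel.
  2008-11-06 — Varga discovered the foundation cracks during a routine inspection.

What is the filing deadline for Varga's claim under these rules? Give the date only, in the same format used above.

Accrual is governed by the date of the act, so the period began to run on 2006-11-19; the later discovery on 2008-11-06 is irrelevant under the stated rule.
Adding the 2 years base period to 2006-11-19 gives a deadline of 2008-11-19, before any tolling.
None of the other events listed affects the running of the period under the stated rules.

2008-11-19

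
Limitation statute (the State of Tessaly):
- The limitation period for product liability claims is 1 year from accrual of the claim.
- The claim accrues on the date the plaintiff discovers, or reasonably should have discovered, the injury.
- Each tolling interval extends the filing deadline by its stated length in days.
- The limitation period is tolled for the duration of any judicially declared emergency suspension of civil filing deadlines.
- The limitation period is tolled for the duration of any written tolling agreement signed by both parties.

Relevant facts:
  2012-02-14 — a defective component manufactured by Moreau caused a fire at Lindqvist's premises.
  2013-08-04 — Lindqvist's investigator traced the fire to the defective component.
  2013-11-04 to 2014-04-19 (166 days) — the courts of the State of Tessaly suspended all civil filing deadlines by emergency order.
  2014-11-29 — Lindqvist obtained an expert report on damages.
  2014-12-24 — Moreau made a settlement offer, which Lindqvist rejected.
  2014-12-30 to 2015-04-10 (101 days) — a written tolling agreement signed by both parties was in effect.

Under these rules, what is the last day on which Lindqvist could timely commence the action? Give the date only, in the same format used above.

2015-04-28

The claim did not accrue until Lindqvist discovered the injury on 2013-08-04; the 2012-02-14 act date does not start the clock under the stated rule.
The untolled deadline — 1 year after 2013-08-04 — is 2014-08-04.
The emergency suspension of filing deadlines from 2013-11-04 to 2014-04-19 tolled the period for 166 days, extending the deadline to 2015-01-17.
Because the written tolling agreement ran from 2014-12-30 to 2015-04-10, the deadline is extended by 101 days to 2015-04-28.
None of the other events listed affects the running of the period under the stated rules.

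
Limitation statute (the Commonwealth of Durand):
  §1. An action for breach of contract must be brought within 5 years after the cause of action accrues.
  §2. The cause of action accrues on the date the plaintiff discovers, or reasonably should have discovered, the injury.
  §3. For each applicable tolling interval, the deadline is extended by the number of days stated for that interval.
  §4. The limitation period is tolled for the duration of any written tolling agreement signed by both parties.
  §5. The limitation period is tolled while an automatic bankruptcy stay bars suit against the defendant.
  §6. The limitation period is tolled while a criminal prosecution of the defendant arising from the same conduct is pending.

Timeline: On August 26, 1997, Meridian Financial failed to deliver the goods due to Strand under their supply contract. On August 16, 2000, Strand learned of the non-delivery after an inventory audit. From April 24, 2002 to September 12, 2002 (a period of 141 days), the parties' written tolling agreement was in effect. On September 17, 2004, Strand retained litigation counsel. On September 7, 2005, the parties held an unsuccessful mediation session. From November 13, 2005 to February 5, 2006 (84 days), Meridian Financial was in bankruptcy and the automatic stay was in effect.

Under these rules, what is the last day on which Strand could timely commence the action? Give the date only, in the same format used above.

The claim did not accrue until Strand discovered the injury on August 16, 2000; the August 26, 1997 act date does not start the clock under the stated rule.
The untolled deadline — 5 years after August 16, 2000 — is August 16, 2005.
The written tolling agreement from April 24, 2002 to September 12, 2002 tolled the period for 141 days, extending the deadline to January 4, 2006.
The period was tolled for 84 days by the automatic bankruptcy stay (November 13, 2005 to February 5, 2006), pushing the deadline to March 29, 2006.
The other events in the timeline have no effect on the limitation period under the stated rules.

March 29, 2006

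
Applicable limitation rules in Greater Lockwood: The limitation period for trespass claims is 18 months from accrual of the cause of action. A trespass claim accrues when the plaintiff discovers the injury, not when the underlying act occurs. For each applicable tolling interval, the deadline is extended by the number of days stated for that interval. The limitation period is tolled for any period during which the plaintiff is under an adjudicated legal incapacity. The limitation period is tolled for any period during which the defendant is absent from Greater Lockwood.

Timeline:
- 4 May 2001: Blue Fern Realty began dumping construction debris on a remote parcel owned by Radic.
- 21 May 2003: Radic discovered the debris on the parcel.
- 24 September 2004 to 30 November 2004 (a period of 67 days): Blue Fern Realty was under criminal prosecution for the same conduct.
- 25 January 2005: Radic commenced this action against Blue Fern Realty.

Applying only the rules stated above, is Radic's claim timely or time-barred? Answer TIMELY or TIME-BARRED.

TIME-BARRED

Accrual is tied to discovery, so the period began on 21 May 2003 rather than on 4 May 2001 when the act occurred.
Adding the 18 months base period to 21 May 2003 gives a deadline of 21 November 2004, before any tolling.
No stated provision tolls the period for a criminal prosecution, so the interval from 24 September 2004 to 30 November 2004 has no effect on the deadline.
Filing on 25 January 2005 missed the 21 November 2004 deadline — the action is time-barred.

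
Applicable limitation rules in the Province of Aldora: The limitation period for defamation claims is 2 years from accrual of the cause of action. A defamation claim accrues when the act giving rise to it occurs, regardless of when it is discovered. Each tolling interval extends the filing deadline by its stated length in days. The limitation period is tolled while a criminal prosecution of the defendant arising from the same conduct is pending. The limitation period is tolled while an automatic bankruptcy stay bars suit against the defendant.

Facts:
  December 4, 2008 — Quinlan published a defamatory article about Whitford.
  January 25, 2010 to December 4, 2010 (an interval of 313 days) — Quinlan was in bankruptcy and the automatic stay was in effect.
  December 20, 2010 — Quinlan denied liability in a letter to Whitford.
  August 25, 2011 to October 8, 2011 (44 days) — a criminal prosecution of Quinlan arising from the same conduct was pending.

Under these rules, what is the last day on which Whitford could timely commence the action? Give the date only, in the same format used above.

The cause of action accrued on December 4, 2008, the date of the act.
2 years from December 4, 2008 is December 4, 2010.
Because the automatic bankruptcy stay ran from January 25, 2010 to December 4, 2010, the deadline is extended by 313 days to October 13, 2011.
The period was tolled for 44 days by the pending criminal prosecution (August 25, 2011 to October 8, 2011), pushing the deadline to November 26, 2011.
The other events in the timeline have no effect on the limitation period under the stated rules.

November 26, 2011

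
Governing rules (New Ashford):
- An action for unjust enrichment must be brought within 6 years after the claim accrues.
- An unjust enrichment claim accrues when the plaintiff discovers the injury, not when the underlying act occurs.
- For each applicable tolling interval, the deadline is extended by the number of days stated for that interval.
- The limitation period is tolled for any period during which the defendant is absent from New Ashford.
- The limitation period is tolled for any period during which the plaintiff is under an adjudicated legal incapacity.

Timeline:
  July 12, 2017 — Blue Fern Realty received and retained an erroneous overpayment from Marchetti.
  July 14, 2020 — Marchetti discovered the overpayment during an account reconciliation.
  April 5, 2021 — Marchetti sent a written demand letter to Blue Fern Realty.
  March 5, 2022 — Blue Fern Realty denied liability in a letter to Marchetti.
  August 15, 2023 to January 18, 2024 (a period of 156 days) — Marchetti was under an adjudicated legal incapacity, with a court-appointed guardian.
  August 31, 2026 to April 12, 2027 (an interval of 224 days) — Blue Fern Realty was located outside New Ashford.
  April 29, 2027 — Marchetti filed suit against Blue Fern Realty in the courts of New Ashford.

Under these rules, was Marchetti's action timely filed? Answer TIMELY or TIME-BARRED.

Accrual is tied to discovery, so the period began on July 14, 2020 rather than on July 12, 2017 when the act occurred.
6 years from July 14, 2020 is July 14, 2026.
The plaintiff's legal incapacity from August 15, 2023 to January 18, 2024 tolled the period for 156 days, extending the deadline to December 17, 2026.
The defendant's absence from the jurisdiction from August 31, 2026 to April 12, 2027 tolled the period for 224 days, extending the deadline to July 29, 2027.
The other events in the timeline have no effect on the limitation period under the stated rules.
Marchetti filed on April 29, 2027, before the July 29, 2027 deadline, so the action is timely.

TIMELY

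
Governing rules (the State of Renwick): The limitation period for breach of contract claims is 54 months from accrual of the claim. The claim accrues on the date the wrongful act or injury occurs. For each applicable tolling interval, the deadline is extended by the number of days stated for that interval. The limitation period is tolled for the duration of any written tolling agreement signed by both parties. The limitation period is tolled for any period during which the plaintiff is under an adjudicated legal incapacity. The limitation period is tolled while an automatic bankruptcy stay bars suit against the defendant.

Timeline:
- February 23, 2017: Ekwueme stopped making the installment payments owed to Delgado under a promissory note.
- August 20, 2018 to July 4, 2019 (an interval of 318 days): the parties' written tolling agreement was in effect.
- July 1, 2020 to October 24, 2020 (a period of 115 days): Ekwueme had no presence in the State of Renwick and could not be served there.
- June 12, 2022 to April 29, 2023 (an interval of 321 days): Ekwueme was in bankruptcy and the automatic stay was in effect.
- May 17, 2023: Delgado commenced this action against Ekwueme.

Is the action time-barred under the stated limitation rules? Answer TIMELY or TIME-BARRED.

The claim accrued on February 23, 2017, the date of the act.
Adding the 54 months base period to February 23, 2017 gives a deadline of August 23, 2021, before any tolling.
The period was tolled for 318 days by the written tolling agreement (August 20, 2018 to July 4, 2019), pushing the deadline to July 7, 2022.
The period was tolled for 321 days by the automatic bankruptcy stay (June 12, 2022 to April 29, 2023), pushing the deadline to May 24, 2023.
The defendant's absence from the jurisdiction from July 1, 2020 to October 24, 2020 does not toll the period, because no stated rule makes the defendant's absence a tolling event.
The May 17, 2023 filing precedes the May 24, 2023 deadline; the claim is timely.

TIMELY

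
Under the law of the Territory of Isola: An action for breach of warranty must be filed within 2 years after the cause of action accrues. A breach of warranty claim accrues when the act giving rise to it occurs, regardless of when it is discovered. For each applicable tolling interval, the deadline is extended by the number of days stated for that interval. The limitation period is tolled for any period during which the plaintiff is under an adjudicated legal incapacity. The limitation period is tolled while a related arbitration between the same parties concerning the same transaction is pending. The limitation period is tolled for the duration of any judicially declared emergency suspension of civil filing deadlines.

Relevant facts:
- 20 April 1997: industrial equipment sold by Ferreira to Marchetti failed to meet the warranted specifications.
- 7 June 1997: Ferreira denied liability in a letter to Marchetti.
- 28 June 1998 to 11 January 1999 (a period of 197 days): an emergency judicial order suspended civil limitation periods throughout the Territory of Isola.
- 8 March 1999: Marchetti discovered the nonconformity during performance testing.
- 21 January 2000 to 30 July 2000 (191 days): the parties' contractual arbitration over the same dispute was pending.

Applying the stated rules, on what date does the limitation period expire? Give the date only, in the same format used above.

Because the rule ties accrual to occurrence, the claim accrued on 20 April 1997, not on the 8 March 1999 discovery date.
2 years from 20 April 1997 is 20 April 1999.
The period was tolled for 197 days by the emergency suspension of filing deadlines (28 June 1998 to 11 January 1999), pushing the deadline to 3 November 1999.
The pending related arbitration from 21 January 2000 to 30 July 2000 began after the period had already run on 3 November 1999, so it has no tolling effect.
None of the other events listed affects the running of the period under the stated rules.

3 November 1999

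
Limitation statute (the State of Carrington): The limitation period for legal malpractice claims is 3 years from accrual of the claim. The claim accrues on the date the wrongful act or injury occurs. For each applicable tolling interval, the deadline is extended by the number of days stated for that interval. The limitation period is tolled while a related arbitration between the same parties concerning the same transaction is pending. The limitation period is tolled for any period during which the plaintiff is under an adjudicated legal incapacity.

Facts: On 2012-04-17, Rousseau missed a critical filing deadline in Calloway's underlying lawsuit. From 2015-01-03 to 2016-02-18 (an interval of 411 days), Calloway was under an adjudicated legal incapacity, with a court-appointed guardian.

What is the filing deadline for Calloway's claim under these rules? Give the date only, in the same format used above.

2016-06-01

The claim accrued on 2012-04-17, the date of the act.
3 years from 2012-04-17 is 2015-04-17.
The period was tolled for 411 days by the plaintiff's legal incapacity (2015-01-03 to 2016-02-18), pushing the deadline to 2016-06-01.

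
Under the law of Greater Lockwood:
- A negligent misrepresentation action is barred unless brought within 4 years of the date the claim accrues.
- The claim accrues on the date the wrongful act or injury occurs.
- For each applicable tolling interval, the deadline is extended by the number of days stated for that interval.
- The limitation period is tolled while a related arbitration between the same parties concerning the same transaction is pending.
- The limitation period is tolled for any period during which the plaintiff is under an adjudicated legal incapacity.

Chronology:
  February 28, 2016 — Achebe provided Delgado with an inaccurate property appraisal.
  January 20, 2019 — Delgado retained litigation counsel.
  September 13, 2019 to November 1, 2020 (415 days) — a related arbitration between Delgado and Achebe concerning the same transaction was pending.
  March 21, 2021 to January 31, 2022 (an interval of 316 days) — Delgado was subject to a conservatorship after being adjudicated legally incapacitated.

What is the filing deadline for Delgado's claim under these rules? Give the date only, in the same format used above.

February 28, 2022

The limitation period began to run on February 28, 2016.
4 years from February 28, 2016 is February 28, 2020.
The pending related arbitration from September 13, 2019 to November 1, 2020 tolled the period for 415 days, extending the deadline to April 18, 2021.
The plaintiff's legal incapacity from March 21, 2021 to January 31, 2022 tolled the period for 316 days, extending the deadline to February 28, 2022.
None of the other events listed affects the running of the period under the stated rules.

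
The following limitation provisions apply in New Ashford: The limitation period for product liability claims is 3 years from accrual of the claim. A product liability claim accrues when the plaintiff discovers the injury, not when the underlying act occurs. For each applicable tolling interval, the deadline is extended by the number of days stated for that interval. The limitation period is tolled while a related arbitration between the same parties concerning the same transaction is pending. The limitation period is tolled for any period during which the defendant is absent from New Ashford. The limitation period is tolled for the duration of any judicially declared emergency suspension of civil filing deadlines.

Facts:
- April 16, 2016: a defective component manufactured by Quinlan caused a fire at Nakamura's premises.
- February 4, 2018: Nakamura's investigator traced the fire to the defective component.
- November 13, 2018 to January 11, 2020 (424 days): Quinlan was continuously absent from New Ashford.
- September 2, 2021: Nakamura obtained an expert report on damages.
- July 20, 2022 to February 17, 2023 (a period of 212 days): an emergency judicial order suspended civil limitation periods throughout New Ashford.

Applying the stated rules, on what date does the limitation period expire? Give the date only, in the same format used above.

Accrual is tied to discovery, so the period began on February 4, 2018 rather than on April 16, 2016 when the act occurred.
Adding the 3 years base period to February 4, 2018 gives a deadline of February 4, 2021, before any tolling.
Because the defendant's absence from the jurisdiction ran from November 13, 2018 to January 11, 2020, the deadline is extended by 424 days to April 4, 2022.
The emergency suspension of filing deadlines starting July 20, 2022 came too late — the period had run on April 4, 2022 — and so does not extend the deadline.
Nothing else in the chronology tolls or restarts the period.

April 4, 2022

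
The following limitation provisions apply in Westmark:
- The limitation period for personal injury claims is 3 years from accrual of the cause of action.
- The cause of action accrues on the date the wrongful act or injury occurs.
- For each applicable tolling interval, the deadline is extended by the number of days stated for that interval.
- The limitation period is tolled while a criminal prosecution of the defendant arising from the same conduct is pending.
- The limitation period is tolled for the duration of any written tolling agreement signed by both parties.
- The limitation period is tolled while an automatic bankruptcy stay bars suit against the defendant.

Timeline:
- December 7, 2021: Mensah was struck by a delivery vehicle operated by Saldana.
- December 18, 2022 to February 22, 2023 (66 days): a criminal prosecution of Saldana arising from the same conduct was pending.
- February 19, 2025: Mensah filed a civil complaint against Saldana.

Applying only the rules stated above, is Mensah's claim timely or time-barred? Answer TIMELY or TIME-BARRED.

TIME-BARRED

The cause of action accrued on December 7, 2021, the date of the act.
The untolled deadline — 3 years after December 7, 2021 — is December 7, 2024.
The pending criminal prosecution from December 18, 2022 to February 22, 2023 tolled the period for 66 days, extending the deadline to February 11, 2025.
Filing on February 19, 2025 missed the February 11, 2025 deadline — the action is time-barred.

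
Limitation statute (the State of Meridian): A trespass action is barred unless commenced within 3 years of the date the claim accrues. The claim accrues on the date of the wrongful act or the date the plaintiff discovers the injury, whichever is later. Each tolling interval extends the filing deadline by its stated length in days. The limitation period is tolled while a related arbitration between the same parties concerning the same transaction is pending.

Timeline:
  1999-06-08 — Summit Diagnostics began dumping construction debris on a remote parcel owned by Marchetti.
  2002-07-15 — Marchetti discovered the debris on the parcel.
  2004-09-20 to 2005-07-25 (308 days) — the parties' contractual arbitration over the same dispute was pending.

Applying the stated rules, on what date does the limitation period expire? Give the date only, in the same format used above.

2006-05-19

The claim accrued on 2002-07-15 — the later of the 1999-06-08 act and the 2002-07-15 discovery.
Adding the 3 years base period to 2002-07-15 gives a deadline of 2005-07-15, before any tolling.
The pending related arbitration from 2004-09-20 to 2005-07-25 tolled the period for 308 days, extending the deadline to 2006-05-19.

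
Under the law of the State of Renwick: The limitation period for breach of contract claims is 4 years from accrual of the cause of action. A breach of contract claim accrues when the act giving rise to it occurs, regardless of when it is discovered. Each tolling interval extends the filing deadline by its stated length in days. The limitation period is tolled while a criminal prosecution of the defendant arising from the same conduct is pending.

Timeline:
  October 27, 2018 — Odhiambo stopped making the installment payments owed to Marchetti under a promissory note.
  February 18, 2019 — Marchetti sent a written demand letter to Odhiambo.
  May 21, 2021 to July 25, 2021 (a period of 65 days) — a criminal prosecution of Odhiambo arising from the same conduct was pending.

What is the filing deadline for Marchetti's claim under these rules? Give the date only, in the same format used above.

The cause of action accrued on October 27, 2018, the date of the act.
4 years from October 27, 2018 is October 27, 2022.
Because the pending criminal prosecution ran from May 21, 2021 to July 25, 2021, the deadline is extended by 65 days to December 31, 2022.
None of the other events listed affects the running of the period under the stated rules.

December 31, 2022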